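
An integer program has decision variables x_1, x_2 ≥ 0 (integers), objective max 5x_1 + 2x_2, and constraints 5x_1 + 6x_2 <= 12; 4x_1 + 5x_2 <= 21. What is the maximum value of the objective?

(x_1,x_2)=(2,0): 5·2+6·0=10≤12, 4·2+5·0=8≤21, objective 10.
(x_1,x_2)=(1,1): 5·1+6·1=11≤12, 4·1+5·1=9≤21, objective 7.
(x_1,x_2)=(1,0): 5·1+6·0=5≤12, 4·1+5·0=4≤21, objective 5.
No feasible integer point exceeds 10.

10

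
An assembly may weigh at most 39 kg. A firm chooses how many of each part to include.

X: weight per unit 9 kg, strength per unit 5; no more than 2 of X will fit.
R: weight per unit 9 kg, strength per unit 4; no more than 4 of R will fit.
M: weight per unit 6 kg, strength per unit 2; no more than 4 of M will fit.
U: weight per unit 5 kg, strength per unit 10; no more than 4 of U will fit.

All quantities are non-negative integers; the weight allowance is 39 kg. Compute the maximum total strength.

50

2×X and 4×U: weight 38 ≤ 39, strength 2·5 + 4·10 = 50.
1×X, 1×R, and 4×U: weight 38 ≤ 39, strength 1·5 + 1·4 + 4·10 = 49.
Best is 50.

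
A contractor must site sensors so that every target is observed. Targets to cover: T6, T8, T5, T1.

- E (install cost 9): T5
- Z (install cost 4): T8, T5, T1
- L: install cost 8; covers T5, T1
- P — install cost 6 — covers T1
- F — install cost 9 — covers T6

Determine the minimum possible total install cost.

Choose Z and F: together they cover T6, T8, T5, T1 — every target.
Total install cost: 4 + 9 = 13.
No cover costs less than 13.

13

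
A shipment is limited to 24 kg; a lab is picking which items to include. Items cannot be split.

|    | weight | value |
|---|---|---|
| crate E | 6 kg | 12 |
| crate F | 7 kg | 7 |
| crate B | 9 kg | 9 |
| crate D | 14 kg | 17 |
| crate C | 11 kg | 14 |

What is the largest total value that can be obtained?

Take crate E, crate F, and crate C: weight 6 + 7 + 11 = 24 ≤ 24, value 12 + 7 + 14 = 33.
No other feasible combination does better.

33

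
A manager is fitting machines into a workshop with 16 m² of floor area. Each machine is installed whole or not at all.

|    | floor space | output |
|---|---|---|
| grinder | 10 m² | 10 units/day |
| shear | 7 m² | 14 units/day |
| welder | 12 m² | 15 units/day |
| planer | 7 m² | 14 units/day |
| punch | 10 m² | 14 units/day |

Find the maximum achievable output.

shear + planer: floor space 7 + 7 = 14 ≤ 16, output 14 + 14 = 28.
welder: floor space 12 ≤ 16, output 15.
shear: floor space 7 ≤ 16, output 14.
Best is shear and planer with total output 28.

28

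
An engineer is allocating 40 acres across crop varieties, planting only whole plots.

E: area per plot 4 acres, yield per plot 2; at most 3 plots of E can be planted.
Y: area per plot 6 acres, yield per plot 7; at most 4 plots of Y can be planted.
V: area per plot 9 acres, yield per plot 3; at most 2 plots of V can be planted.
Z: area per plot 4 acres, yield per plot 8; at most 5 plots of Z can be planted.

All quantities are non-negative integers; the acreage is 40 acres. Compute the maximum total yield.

61

This is a bounded integer knapsack.
Z has the best ratio (8/4); taking only Z gives at most 5×8 = 40 (stopped by the supply cap of 5).
Mixing does better — 3×Y and 5×Z: area 38 ≤ 40, yield 3·7 + 5·8 = 61.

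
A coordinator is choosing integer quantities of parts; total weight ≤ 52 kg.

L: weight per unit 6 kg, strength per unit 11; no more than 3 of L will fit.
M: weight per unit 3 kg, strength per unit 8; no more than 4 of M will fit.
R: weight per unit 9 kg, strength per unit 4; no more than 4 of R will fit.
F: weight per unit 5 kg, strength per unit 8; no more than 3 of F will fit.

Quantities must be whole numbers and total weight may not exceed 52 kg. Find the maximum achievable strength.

89

Take 3×L, 4×M, and 3×F: weight 45 ≤ 52, strength 3·11 + 4·8 + 3·8 = 89.
M has the best ratio (8/3) and is taken to its limit of 4; remaining capacity is filled optimally with the others.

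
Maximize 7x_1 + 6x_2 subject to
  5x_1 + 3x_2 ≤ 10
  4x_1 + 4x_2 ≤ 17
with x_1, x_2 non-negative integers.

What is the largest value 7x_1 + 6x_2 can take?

18

(x_1,x_2)=(0,3): 5·0+3·3=9≤10, 4·0+4·3=12≤17, objective 18.
(x_1,x_2)=(0,2): 5·0+3·2=6≤10, 4·0+4·2=8≤17, objective 12.
No feasible integer point exceeds 18.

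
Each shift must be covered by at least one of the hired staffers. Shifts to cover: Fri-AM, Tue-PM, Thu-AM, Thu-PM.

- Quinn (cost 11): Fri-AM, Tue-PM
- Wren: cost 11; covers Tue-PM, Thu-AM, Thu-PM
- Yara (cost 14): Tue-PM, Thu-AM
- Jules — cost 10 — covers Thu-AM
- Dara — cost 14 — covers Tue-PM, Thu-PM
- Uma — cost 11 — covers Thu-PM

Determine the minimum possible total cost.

Choose Quinn and Wren: together they cover Fri-AM, Tue-PM, Thu-AM, Thu-PM — every shift.
Total cost: 11 + 11 = 22.
No cover costs less than 22.

22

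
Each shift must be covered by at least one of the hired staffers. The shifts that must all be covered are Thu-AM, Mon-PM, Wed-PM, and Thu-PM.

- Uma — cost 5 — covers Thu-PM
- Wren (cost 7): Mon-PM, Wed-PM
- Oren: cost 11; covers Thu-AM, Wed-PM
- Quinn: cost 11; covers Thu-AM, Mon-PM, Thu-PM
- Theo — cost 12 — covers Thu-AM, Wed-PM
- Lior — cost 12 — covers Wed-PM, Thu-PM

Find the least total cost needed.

18

The greedy cost-per-new-shift heuristic would pick Wren, Uma, and Oren for 23, but a cheaper cover exists.
Choose Wren and Quinn: together they cover Thu-AM, Mon-PM, Wed-PM, Thu-PM — every shift.
Total cost: 7 + 11 = 18.
No cover costs less than 18.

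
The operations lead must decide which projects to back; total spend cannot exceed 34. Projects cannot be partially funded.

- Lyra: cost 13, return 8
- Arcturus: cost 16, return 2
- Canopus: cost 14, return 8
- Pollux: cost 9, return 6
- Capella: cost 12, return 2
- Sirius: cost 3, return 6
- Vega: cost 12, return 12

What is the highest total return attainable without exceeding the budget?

26

This is a 0-1 knapsack instance.
Lyra + Sirius + Vega: cost 13 + 3 + 12 = 28 ≤ 34, return 8 + 6 + 12 = 26.
Canopus + Sirius + Vega: cost 14 + 3 + 12 = 29 ≤ 34, return 8 + 6 + 12 = 26.
The maximum return is 26; one optimal choice is Lyra, Sirius, and Vega.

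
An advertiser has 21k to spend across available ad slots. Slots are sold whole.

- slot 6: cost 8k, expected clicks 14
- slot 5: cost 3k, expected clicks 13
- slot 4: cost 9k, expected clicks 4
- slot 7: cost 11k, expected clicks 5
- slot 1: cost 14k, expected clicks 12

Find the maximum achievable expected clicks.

31

Treat it as a binary knapsack problem.
Allowing fractional choices, the relaxed optimum would be about 35.6, but ad slots are indivisible.
slot 5 + slot 1: cost 3 + 14 = 17 ≤ 21, expected clicks 13 + 12 = 25.
slot 6 + slot 5 + slot 4: cost 8 + 3 + 9 = 20 ≤ 21, expected clicks 14 + 13 + 4 = 31.
slot 6 + slot 5: cost 8 + 3 = 11 ≤ 21, expected clicks 14 + 13 = 27.
Best is slot 6, slot 5, and slot 4 with total expected clicks 31.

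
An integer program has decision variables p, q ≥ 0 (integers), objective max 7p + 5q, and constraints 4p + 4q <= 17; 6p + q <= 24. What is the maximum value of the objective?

28

(p,q)=(4,0): 4·4+4·0=16≤17, 6·4+1·0=24≤24, objective 28.
(p,q)=(3,1): 4·3+4·1=16≤17, 6·3+1·1=19≤24, objective 26.
(p,q)=(3,0): 4·3+4·0=12≤17, 6·3+1·0=18≤24, objective 21.
(p,q)=(2,1): 4·2+4·1=12≤17, 6·2+1·1=13≤24, objective 19.
Maximum is 28 at (p,q)=(4,0).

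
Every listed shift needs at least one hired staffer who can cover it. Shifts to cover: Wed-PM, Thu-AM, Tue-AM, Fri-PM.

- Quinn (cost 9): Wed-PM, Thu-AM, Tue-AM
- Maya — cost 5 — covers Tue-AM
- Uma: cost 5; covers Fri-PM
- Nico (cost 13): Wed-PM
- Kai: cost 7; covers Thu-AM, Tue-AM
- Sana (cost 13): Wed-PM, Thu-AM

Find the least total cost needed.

14

This is an integer covering problem.
Choose Quinn and Uma: together they cover Wed-PM, Thu-AM, Tue-AM, Fri-PM — every shift.
Total cost: 9 + 5 = 14.
No cover costs less than 14.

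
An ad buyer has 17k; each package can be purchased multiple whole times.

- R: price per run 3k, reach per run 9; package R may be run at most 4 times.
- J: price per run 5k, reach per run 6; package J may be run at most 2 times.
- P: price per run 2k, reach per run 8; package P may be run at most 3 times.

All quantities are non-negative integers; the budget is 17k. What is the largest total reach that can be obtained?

This is a bounded integer knapsack.
3×R and 3×P: price 15 ≤ 17, reach 3·9 + 3·8 = 51.
4×R and 2×P: price 16 ≤ 17, reach 4·9 + 2·8 = 52.
Best is 52.

52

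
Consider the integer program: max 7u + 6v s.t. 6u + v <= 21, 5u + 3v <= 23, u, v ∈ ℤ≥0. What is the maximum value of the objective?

43

The continuous relaxation peaks at (0, 7.67) with value 46.00; rounding to a feasible lattice point costs some objective.
(u,v)=(1,6): 6·1+1·6=12≤21, 5·1+3·6=23≤23, objective 43.
(u,v)=(0,7): 6·0+1·7=7≤21, 5·0+3·7=21≤23, objective 42.
(u,v)=(1,5): 6·1+1·5=11≤21, 5·1+3·5=20≤23, objective 37.
No feasible integer point exceeds 43.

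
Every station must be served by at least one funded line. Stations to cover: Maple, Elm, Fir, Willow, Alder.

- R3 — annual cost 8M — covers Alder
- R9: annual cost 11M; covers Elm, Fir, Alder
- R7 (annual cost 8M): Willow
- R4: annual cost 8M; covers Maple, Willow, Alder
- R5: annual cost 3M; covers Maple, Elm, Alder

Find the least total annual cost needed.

19

The greedy cost-per-new-station heuristic would pick R5, R7, and R9 for 22, but a cheaper cover exists.
Choose R9 and R4: together they cover Maple, Elm, Fir, Willow, Alder — every station.
Total annual cost: 11 + 8 = 19.
No cover costs less than 19.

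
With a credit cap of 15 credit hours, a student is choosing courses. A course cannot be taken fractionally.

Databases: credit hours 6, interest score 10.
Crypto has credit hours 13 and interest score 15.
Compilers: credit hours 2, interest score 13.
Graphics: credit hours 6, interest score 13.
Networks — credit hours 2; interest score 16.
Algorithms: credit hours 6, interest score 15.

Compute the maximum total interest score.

This is an integer program with binary decision variables.
Compilers + Graphics + Networks: credit hours 2 + 6 + 2 = 10 ≤ 15, interest score 13 + 13 + 16 = 42.
Compilers + Networks + Algorithms: credit hours 2 + 2 + 6 = 10 ≤ 15, interest score 13 + 16 + 15 = 44.
Graphics + Networks + Algorithms: credit hours 6 + 2 + 6 = 14 ≤ 15, interest score 13 + 16 + 15 = 44.
The maximum interest score is 44; one optimal choice is Compilers, Networks, and Algorithms.

44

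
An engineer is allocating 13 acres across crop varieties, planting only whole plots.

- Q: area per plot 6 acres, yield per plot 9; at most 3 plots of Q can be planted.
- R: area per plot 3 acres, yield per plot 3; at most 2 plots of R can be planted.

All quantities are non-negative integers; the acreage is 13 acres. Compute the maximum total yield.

This is a bounded integer knapsack.
2×Q: area 12 ≤ 13, yield 2·9 = 18.
1×Q and 2×R: area 12 ≤ 13, yield 1·9 + 2·3 = 15.
Best is 18.

18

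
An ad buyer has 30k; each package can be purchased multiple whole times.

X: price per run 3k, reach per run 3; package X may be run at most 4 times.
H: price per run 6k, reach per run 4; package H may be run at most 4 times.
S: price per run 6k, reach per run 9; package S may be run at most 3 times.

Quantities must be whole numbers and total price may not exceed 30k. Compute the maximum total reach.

This is a bounded integer knapsack.
S has the best ratio (9/6); taking only S gives at most 3×9 = 27 (stopped by the supply cap of 3).
Mixing does better — 4×X and 3×S: price 30 ≤ 30, reach 4·3 + 3·9 = 39.

39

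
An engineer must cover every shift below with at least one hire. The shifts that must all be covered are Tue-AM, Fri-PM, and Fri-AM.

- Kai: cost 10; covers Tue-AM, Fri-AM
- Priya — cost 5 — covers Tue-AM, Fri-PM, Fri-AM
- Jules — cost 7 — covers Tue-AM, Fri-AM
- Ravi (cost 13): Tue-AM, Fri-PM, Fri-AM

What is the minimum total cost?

5

Priya alone covers Tue-AM, Fri-PM, Fri-AM — every shift.
Total cost: 5.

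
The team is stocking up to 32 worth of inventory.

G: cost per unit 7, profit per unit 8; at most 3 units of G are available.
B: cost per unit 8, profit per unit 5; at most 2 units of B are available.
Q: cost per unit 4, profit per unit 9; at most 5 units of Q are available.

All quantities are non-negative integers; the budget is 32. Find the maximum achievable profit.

53

Q has the best ratio (9/4); taking only Q gives at most 5×9 = 45 (stopped by the supply cap of 5).
Mixing does better — 1×G and 5×Q: cost 27 ≤ 32, profit 1·8 + 5·9 = 53.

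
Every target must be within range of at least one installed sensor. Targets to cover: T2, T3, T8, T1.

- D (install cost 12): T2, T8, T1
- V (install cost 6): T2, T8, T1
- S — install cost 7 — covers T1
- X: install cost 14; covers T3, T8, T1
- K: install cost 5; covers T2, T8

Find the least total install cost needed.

19

The greedy cost-per-new-target heuristic would pick V and X for 20, but a cheaper cover exists.
Choose X and K: together they cover T2, T3, T8, T1 — every target.
Total install cost: 14 + 5 = 19.
No cover costs less than 19.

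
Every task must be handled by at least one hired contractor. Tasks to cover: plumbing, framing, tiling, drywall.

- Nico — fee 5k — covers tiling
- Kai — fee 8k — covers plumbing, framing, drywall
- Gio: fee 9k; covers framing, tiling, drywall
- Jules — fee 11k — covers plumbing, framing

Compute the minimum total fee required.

Choose Nico and Kai: together they cover plumbing, framing, tiling, drywall — every task.
Total fee: 5 + 8 = 13.

13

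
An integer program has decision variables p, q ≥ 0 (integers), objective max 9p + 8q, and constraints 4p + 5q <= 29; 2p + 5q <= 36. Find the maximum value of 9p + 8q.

63

Relaxing integrality, the LP optimum is 65.25 at (p,q) = (7.25, 0), which is not an integer point.
(p,q)=(7,0) is feasible, giving 63.
(p,q)=(6,1) is feasible, giving 62.
(p,q)=(6,0) is feasible, giving 54.
Maximum is 63 at (p,q)=(7,0).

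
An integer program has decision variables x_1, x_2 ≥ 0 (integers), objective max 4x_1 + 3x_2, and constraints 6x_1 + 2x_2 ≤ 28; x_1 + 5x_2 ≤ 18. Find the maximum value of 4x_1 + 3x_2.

The continuous relaxation peaks at (3.71, 2.86) with value 23.43; rounding to a feasible lattice point costs some objective.
(x_1,x_2)=(4,2): 6·4+2·2=28≤28, 1·4+5·2=14≤18, objective 22.
(x_1,x_2)=(3,3): 6·3+2·3=24≤28, 1·3+5·3=18≤18, objective 21.
(x_1,x_2)=(4,1): 6·4+2·1=26≤28, 1·4+5·1=9≤18, objective 19.
Maximum is 22 at (x_1,x_2)=(4,2).

22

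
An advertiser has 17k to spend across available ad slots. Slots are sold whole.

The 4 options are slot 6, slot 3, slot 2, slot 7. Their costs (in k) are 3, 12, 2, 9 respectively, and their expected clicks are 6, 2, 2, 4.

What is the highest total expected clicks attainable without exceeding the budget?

Allowing fractional choices, the relaxed optimum would be about 12.5, but ad slots are indivisible.
slot 6 + slot 7: cost 3 + 9 = 12 ≤ 17, expected clicks 6 + 4 = 10.
slot 6 + slot 2 + slot 7: cost 3 + 2 + 9 = 14 ≤ 17, expected clicks 6 + 2 + 4 = 12.
slot 6 + slot 3 + slot 2: cost 3 + 12 + 2 = 17 ≤ 17, expected clicks 6 + 2 + 2 = 10.
Best is slot 6, slot 2, and slot 7 with total expected clicks 12.

12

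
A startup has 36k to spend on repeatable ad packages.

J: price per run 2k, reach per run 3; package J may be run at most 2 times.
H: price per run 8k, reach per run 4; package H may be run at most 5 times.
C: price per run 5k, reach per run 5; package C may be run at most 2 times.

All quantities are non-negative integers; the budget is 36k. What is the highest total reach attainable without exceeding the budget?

25

2×J, 2×H, and 2×C: price 30 ≤ 36, reach 2·3 + 2·4 + 2·5 = 24.
1×J, 3×H, and 2×C: price 36 ≤ 36, reach 1·3 + 3·4 + 2·5 = 25.
Best is 25.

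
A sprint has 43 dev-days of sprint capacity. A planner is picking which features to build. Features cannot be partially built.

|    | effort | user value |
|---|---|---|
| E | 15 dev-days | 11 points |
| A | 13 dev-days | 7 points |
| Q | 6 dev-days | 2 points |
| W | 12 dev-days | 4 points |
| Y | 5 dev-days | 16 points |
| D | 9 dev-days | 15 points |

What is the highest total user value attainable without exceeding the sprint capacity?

49

E + W + Y + D: effort 15 + 12 + 5 + 9 = 41 ≤ 43, user value 11 + 4 + 16 + 15 = 46.
E + A + Y + D: effort 15 + 13 + 5 + 9 = 42 ≤ 43, user value 11 + 7 + 16 + 15 = 49.
Best is E, A, Y, and D with total user value 49.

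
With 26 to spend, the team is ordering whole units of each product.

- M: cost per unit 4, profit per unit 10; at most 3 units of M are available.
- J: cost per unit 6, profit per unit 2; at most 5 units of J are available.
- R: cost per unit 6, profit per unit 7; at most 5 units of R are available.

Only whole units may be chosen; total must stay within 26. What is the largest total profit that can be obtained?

M has the best ratio (10/4); taking only M gives at most 3×10 = 30 (stopped by the supply cap of 3).
Mixing does better — 3×M and 2×R: cost 24 ≤ 26, profit 3·10 + 2·7 = 44.

44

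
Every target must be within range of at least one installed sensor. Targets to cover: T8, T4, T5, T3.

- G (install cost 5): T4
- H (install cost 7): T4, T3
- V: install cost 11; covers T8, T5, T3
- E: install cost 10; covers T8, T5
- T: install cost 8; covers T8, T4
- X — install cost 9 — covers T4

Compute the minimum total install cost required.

16

This is an integer covering problem.
Choose G and V: together they cover T8, T4, T5, T3 — every target.
Total install cost: 5 + 11 = 16.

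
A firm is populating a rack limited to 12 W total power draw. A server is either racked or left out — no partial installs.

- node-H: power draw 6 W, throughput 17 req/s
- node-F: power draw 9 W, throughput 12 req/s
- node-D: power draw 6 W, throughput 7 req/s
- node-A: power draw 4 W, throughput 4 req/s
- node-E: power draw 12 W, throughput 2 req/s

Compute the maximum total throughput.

This is a 0-1 knapsack instance.
Take node-H and node-D: power draw 6 + 6 = 12 ≤ 12, throughput 17 + 7 = 24.
No other feasible combination does better.

24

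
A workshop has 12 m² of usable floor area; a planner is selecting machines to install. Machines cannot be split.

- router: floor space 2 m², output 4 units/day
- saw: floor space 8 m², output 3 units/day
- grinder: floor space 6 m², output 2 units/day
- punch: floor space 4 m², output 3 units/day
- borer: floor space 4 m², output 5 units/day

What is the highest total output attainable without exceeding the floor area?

12

This is a 0-1 knapsack instance.
Allowing fractional choices, the relaxed optimum would be about 12.8, but machines are indivisible.
router + borer: floor space 2 + 4 = 6 ≤ 12, output 4 + 5 = 9.
router + grinder + borer: floor space 2 + 6 + 4 = 12 ≤ 12, output 4 + 2 + 5 = 11.
router + punch + borer: floor space 2 + 4 + 4 = 10 ≤ 12, output 4 + 3 + 5 = 12.
Best is router, punch, and borer with total output 12.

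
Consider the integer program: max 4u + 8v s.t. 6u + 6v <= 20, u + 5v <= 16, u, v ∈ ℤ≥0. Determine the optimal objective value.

24

Relaxing integrality, the LP optimum is 26.00 at (u,v) = (0.167, 3.17), which is not an integer point.
(u,v)=(0,3): 6·0+6·3=18≤20, 1·0+5·3=15≤16, objective 24.
(u,v)=(1,2): 6·1+6·2=18≤20, 1·1+5·2=11≤16, objective 20.
(u,v)=(0,2): 6·0+6·2=12≤20, 1·0+5·2=10≤16, objective 16.
Maximum is 24 at (u,v)=(0,3).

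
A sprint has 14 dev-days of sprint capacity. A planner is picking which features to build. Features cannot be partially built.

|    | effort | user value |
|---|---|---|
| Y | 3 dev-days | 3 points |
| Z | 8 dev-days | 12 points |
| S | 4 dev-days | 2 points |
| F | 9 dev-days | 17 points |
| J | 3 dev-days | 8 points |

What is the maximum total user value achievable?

This is an integer program with binary decision variables.
Take F and J: effort 9 + 3 = 12 ≤ 14, user value 17 + 8 = 25.
No other feasible combination does better.

25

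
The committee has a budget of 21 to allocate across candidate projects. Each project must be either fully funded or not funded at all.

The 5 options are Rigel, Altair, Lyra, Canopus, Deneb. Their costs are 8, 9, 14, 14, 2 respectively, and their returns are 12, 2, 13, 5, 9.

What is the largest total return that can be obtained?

Allowing fractional choices, the relaxed optimum would be about 31.2, but projects are indivisible.
Lyra + Deneb: cost 14 + 2 = 16 ≤ 21, return 13 + 9 = 22.
Rigel + Altair + Deneb: cost 8 + 9 + 2 = 19 ≤ 21, return 12 + 2 + 9 = 23.
Best is Rigel, Altair, and Deneb with total return 23.

23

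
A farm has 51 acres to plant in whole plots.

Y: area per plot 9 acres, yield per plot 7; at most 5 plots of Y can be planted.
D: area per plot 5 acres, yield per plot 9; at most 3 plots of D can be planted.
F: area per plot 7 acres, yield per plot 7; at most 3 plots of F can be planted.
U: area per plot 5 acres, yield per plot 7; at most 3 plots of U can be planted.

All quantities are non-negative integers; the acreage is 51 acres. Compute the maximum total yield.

69

3×D, 2×F, and 3×U: area 44 ≤ 51, yield 3·9 + 2·7 + 3·7 = 62.
3×D, 3×F, and 3×U: area 51 ≤ 51, yield 3·9 + 3·7 + 3·7 = 69.
Best is 69.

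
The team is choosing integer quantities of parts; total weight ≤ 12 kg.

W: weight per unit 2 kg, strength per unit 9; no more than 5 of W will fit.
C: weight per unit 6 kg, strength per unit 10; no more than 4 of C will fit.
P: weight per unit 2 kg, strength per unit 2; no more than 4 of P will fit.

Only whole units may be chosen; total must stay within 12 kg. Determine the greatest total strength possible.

5×W: weight 10 ≤ 12, strength 5·9 = 45.
5×W and 1×P: weight 12 ≤ 12, strength 5·9 + 1·2 = 47.
Best is 47.

47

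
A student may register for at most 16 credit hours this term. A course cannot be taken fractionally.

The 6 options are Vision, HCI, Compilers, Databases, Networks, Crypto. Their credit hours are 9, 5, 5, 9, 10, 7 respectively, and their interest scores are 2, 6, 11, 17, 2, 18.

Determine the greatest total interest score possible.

This is an integer program with binary decision variables.
Take Databases and Crypto: credit hours 9 + 7 = 16 ≤ 16, interest score 17 + 18 = 35.
No other feasible combination does better.

35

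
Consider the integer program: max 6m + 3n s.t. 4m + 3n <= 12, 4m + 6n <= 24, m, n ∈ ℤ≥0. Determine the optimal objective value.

(m,n)=(3,0) is feasible, giving 18.
(m,n)=(2,1) is feasible, giving 15.
(m,n)=(2,0) is feasible, giving 12.
The best lattice point is (3,0), giving 18.

18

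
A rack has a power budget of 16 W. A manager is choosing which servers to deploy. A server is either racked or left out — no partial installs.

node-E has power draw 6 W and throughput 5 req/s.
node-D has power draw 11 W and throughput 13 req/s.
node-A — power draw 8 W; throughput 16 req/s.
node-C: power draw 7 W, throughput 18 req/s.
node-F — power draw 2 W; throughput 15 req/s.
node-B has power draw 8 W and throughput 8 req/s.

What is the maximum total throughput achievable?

38

Allowing fractional choices, the relaxed optimum would be about 47.0, but servers are indivisible.
node-E + node-A + node-F: power draw 6 + 8 + 2 = 16 ≤ 16, throughput 5 + 16 + 15 = 36.
node-E + node-C + node-F: power draw 6 + 7 + 2 = 15 ≤ 16, throughput 5 + 18 + 15 = 38.
node-A + node-C: power draw 8 + 7 = 15 ≤ 16, throughput 16 + 18 = 34.
Best is node-E, node-C, and node-F with total throughput 38.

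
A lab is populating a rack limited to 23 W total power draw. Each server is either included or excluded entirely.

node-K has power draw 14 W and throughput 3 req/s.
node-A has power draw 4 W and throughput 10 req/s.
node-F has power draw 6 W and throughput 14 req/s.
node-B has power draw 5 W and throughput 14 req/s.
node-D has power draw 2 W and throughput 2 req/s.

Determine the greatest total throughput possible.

40

node-A + node-F + node-B: power draw 4 + 6 + 5 = 15 ≤ 23, throughput 10 + 14 + 14 = 38.
node-A + node-F + node-B + node-D: power draw 4 + 6 + 5 + 2 = 17 ≤ 23, throughput 10 + 14 + 14 + 2 = 40.
Best is node-A, node-F, node-B, and node-D with total throughput 40.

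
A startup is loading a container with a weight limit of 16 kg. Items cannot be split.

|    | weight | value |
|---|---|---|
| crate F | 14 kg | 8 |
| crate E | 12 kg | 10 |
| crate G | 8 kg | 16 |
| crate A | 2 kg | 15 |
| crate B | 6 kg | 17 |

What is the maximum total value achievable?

48

crate G + crate B: weight 8 + 6 = 14 ≤ 16, value 16 + 17 = 33.
crate A + crate B: weight 2 + 6 = 8 ≤ 16, value 15 + 17 = 32.
crate G + crate A + crate B: weight 8 + 2 + 6 = 16 ≤ 16, value 16 + 15 + 17 = 48.
Best is crate G, crate A, and crate B with total value 48.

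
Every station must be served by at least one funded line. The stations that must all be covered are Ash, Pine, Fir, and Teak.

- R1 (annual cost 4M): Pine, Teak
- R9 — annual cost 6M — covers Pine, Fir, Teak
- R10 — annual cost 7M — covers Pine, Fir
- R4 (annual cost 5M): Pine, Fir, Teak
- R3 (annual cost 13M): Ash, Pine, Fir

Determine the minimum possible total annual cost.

17

Choose R1 and R3: together they cover Ash, Pine, Fir, Teak — every station.
Total annual cost: 4 + 13 = 17.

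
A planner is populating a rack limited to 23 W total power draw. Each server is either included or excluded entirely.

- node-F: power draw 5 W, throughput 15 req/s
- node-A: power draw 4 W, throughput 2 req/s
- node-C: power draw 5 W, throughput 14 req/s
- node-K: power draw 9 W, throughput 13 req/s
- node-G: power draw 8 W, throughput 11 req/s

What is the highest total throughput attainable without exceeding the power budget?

44

Allowing fractional choices, the relaxed optimum would be about 47.5, but servers are indivisible.
node-F + node-C + node-K: power draw 5 + 5 + 9 = 19 ≤ 23, throughput 15 + 14 + 13 = 42.
node-F + node-A + node-C + node-K: power draw 5 + 4 + 5 + 9 = 23 ≤ 23, throughput 15 + 2 + 14 + 13 = 44.
Best is node-F, node-A, node-C, and node-K with total throughput 44.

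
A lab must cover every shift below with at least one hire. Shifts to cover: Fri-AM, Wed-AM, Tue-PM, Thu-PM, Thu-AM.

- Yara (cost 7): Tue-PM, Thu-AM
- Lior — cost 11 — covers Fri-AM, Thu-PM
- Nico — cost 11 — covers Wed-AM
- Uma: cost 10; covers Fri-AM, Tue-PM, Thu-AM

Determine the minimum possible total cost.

29

Choose Yara, Lior, and Nico: together they cover Fri-AM, Wed-AM, Tue-PM, Thu-PM, Thu-AM — every shift.
Total cost: 7 + 11 + 11 = 29.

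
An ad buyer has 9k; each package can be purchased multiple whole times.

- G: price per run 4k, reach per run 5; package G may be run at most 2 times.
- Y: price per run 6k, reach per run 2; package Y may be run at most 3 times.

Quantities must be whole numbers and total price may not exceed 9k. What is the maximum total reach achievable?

10

1×G: price 4 ≤ 9, reach 1·5 = 5.
2×G: price 8 ≤ 9, reach 2·5 = 10.
Best is 10.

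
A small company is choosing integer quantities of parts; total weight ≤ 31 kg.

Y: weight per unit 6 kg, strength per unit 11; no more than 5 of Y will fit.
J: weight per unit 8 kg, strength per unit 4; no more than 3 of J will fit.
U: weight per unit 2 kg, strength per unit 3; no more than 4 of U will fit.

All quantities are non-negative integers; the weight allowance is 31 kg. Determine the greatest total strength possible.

55

Y has the best ratio (11/6); taking only Y gives at most 5×11 = 55 (stopped by the weight limit).
Optimal: 5×Y: weight 30 ≤ 31, strength 5·11 = 55.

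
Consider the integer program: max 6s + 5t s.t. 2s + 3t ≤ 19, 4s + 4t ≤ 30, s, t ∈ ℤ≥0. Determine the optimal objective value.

The continuous relaxation peaks at (7.5, 0) with value 45.00; rounding to a feasible lattice point costs some objective.
(s,t)=(7,0): 2·7+3·0=14≤19, 4·7+4·0=28≤30, objective 42.
(s,t)=(6,1): 2·6+3·1=15≤19, 4·6+4·1=28≤30, objective 41.
(s,t)=(6,0): 2·6+3·0=12≤19, 4·6+4·0=24≤30, objective 36.
The best lattice point is (7,0), giving 42.

42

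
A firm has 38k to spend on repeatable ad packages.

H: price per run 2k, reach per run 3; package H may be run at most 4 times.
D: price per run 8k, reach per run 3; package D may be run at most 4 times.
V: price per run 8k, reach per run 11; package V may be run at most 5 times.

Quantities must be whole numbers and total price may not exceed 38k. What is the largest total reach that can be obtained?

53

This is a bounded integer knapsack.
H has the best ratio (3/2); taking only H gives at most 4×3 = 12 (stopped by the supply cap of 4).
Mixing does better — 3×H and 4×V: price 38 ≤ 38, reach 3·3 + 4·11 = 53.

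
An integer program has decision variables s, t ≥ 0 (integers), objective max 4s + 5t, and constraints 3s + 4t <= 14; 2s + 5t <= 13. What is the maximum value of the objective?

Relaxing integrality, the LP optimum is 18.67 at (s,t) = (4.67, 0), which is not an integer point.
(s,t)=(3,1) is feasible, giving 17.
(s,t)=(4,0) is feasible, giving 16.
Maximum is 17 at (s,t)=(3,1).

17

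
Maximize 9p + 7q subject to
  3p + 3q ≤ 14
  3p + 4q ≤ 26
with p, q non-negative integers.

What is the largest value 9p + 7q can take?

36

(p,q)=(4,0) is feasible, giving 36.
(p,q)=(3,1) is feasible, giving 34.
(p,q)=(3,0) is feasible, giving 27.
Maximum is 36 at (p,q)=(4,0).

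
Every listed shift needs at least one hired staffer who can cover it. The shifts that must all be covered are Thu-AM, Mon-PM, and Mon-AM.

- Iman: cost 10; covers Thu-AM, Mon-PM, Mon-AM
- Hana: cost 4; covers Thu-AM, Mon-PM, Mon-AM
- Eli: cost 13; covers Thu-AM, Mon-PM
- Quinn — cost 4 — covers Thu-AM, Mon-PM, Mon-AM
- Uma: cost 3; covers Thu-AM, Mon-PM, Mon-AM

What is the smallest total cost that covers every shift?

Uma alone covers Thu-AM, Mon-PM, Mon-AM — every shift.
Total cost: 3.

3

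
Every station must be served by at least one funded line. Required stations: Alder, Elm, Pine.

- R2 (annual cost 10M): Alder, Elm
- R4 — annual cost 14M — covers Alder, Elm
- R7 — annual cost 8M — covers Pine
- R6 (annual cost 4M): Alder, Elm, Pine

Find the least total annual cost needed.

This is an integer covering problem.
R6 alone covers Alder, Elm, Pine — every station.
Total annual cost: 4.
No cover costs less than 4.

4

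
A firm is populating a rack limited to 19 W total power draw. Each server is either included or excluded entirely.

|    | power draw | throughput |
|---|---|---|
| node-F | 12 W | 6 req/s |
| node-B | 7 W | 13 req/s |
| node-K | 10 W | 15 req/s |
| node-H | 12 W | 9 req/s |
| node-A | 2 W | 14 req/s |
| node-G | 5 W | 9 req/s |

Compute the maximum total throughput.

42

This is a 0-1 knapsack instance.
Allowing fractional choices, the relaxed optimum would be about 43.5, but servers are indivisible.
node-K + node-A + node-G: power draw 10 + 2 + 5 = 17 ≤ 19, throughput 15 + 14 + 9 = 38.
node-B + node-K + node-A: power draw 7 + 10 + 2 = 19 ≤ 19, throughput 13 + 15 + 14 = 42.
Best is node-B, node-K, and node-A with total throughput 42.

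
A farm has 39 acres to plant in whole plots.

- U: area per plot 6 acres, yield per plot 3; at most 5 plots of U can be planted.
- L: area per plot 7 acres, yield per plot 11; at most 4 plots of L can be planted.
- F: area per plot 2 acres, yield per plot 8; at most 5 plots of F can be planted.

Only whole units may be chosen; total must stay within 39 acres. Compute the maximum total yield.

84

F has the best ratio (8/2); taking only F gives at most 5×8 = 40 (stopped by the supply cap of 5).
Mixing does better — 4×L and 5×F: area 38 ≤ 39, yield 4·11 + 5·8 = 84.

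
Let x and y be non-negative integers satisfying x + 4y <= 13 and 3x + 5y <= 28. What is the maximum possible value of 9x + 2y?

81

The continuous relaxation peaks at (9.33, 0) with value 84.00; rounding to a feasible lattice point costs some objective.
(x,y)=(9,0): 1·9+4·0=9≤13, 3·9+5·0=27≤28, objective 81.
(x,y)=(8,0): 1·8+4·0=8≤13, 3·8+5·0=24≤28, objective 72.
Maximum is 81 at (x,y)=(9,0).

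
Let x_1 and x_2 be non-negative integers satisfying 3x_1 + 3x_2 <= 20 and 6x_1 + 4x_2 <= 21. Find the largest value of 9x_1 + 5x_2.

The continuous relaxation peaks at (3.5, 0) with value 31.50; rounding to a feasible lattice point costs some objective.
(x_1,x_2)=(2,2) is feasible, giving 28.
(x_1,x_2)=(3,0) is feasible, giving 27.
(x_1,x_2)=(1,3) is feasible, giving 24.
The best lattice point is (2,2), giving 28.

28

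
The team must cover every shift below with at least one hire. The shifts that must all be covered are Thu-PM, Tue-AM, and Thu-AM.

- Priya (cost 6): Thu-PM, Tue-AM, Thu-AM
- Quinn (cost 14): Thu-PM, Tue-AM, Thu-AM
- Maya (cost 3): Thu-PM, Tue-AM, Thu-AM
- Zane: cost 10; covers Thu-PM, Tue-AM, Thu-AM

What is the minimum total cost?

3

Maya alone covers Thu-PM, Tue-AM, Thu-AM — every shift.
Total cost: 3.
No cover costs less than 3.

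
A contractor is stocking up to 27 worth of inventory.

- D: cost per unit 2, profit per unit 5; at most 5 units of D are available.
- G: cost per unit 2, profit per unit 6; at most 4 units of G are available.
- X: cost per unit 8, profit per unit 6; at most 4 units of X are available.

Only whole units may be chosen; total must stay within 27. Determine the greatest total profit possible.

55

Take 5×D, 4×G, and 1×X: cost 26 ≤ 27, profit 5·5 + 4·6 + 1·6 = 55.
G has the best ratio (6/2) and is taken to its limit of 4; remaining capacity is filled optimally with the others.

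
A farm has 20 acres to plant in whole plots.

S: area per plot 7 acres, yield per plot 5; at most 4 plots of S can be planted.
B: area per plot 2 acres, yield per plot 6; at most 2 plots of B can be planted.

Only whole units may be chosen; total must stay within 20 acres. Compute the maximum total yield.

22

Take 2×S and 2×B: area 18 ≤ 20, yield 2·5 + 2·6 = 22.
B has the best ratio (6/2) and is taken to its limit of 2; remaining capacity is filled optimally with the others.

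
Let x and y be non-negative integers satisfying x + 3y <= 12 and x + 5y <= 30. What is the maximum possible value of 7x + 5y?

(x,y)=(12,0) is feasible, giving 84.
(x,y)=(11,0) is feasible, giving 77.
Maximum is 84 at (x,y)=(12,0).

84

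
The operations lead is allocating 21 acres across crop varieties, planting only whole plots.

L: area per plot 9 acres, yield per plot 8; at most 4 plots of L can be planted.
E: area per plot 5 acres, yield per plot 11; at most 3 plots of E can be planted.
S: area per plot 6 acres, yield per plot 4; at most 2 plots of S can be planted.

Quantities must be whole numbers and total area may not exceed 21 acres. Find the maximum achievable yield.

37

This is a bounded integer knapsack.
E has the best ratio (11/5); taking only E gives at most 3×11 = 33 (stopped by the supply cap of 3).
Mixing does better — 3×E and 1×S: area 21 ≤ 21, yield 3·11 + 1·4 = 37.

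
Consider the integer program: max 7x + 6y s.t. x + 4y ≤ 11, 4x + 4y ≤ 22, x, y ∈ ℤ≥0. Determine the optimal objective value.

Relaxing integrality, the LP optimum is 38.50 at (x,y) = (5.5, 0), which is not an integer point.
(x,y)=(5,0): 1·5+4·0=5≤11, 4·5+4·0=20≤22, objective 35.
(x,y)=(4,1): 1·4+4·1=8≤11, 4·4+4·1=20≤22, objective 34.
Maximum is 35 at (x,y)=(5,0).

35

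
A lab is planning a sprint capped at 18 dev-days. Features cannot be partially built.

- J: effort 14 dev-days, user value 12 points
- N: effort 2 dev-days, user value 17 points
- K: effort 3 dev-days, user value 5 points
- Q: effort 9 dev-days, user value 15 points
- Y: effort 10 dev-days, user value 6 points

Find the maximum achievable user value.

Treat it as a binary knapsack problem.
N + K + Q: effort 2 + 3 + 9 = 14 ≤ 18, user value 17 + 5 + 15 = 37.
N + Q: effort 2 + 9 = 11 ≤ 18, user value 17 + 15 = 32.
J + N: effort 14 + 2 = 16 ≤ 18, user value 12 + 17 = 29.
Best is N, K, and Q with total user value 37.

37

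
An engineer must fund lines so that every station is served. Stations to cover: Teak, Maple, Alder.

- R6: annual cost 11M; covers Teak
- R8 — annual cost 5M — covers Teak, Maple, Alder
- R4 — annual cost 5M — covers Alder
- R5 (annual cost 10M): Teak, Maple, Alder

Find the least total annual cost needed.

This is an integer covering problem.
R8 alone covers Teak, Maple, Alder — every station.
Total annual cost: 5.

5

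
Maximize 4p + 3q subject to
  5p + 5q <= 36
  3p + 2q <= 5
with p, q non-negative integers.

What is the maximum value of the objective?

The continuous relaxation peaks at (0, 2.5) with value 7.50; rounding to a feasible lattice point costs some objective.
(p,q)=(1,1): 5·1+5·1=10≤36, 3·1+2·1=5≤5, objective 7.
(p,q)=(0,2): 5·0+5·2=10≤36, 3·0+2·2=4≤5, objective 6.
No feasible integer point exceeds 7.

7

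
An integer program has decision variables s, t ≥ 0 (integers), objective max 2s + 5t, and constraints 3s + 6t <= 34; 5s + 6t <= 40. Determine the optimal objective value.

(s,t)=(1,5) is feasible, giving 27.
(s,t)=(0,5) is feasible, giving 25.
(s,t)=(2,4) is feasible, giving 24.
Maximum is 27 at (s,t)=(1,5).

27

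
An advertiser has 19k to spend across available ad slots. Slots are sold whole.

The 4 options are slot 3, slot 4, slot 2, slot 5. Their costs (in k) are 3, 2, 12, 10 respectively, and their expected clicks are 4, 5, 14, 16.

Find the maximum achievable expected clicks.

Treat it as a binary knapsack problem.
slot 3 + slot 4 + slot 5: cost 3 + 2 + 10 = 15 ≤ 19, expected clicks 4 + 5 + 16 = 25.
slot 3 + slot 4 + slot 2: cost 3 + 2 + 12 = 17 ≤ 19, expected clicks 4 + 5 + 14 = 23.
Best is slot 3, slot 4, and slot 5 with total expected clicks 25.

25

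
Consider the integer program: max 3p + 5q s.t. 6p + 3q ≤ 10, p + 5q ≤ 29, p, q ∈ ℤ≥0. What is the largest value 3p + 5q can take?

15

(p,q)=(0,3): 6·0+3·3=9≤10, 1·0+5·3=15≤29, objective 15.
(p,q)=(0,2): 6·0+3·2=6≤10, 1·0+5·2=10≤29, objective 10.
The best lattice point is (0,3), giving 15.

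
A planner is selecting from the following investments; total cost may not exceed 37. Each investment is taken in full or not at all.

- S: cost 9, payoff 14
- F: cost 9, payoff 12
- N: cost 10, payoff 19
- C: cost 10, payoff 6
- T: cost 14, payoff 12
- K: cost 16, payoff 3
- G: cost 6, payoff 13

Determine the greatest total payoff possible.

Allowing fractional choices, the relaxed optimum would be about 60.6, but investments are indivisible.
S + F + N + G: cost 9 + 9 + 10 + 6 = 34 ≤ 37, payoff 14 + 12 + 19 + 13 = 58.
S + N + C + G: cost 9 + 10 + 10 + 6 = 35 ≤ 37, payoff 14 + 19 + 6 + 13 = 52.
Best is S, F, N, and G with total payoff 58.

58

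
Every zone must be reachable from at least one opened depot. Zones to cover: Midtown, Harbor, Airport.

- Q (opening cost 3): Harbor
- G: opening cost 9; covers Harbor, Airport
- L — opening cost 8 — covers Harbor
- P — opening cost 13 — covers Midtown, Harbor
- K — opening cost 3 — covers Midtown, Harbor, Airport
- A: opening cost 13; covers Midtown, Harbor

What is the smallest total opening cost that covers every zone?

This is an integer covering problem.
K alone covers Midtown, Harbor, Airport — every zone.
Total opening cost: 3.
No cover costs less than 3.

3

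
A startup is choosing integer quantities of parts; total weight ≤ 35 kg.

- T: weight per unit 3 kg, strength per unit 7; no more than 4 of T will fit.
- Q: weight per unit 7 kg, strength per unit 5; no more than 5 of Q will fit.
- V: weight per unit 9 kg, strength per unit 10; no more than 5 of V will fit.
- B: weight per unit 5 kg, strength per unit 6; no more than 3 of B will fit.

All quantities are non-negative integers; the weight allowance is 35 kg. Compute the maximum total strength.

54

4×T, 1×Q, and 3×B: weight 34 ≤ 35, strength 4·7 + 1·5 + 3·6 = 51.
4×T, 2×V, and 1×B: weight 35 ≤ 35, strength 4·7 + 2·10 + 1·6 = 54.
Best is 54.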